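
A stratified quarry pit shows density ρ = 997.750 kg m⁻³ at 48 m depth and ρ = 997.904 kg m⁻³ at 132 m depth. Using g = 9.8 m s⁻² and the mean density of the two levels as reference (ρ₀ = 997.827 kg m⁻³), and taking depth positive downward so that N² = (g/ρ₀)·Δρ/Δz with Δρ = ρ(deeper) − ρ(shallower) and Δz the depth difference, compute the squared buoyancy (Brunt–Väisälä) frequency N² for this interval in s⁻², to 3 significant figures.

Δρ = 997.904 − 997.750 = 0.154 kg m⁻³ over Δz = 132 − 48 = 84 m.
N² = (9.8/997.827) × (0.154/84) = 1.8006 × 10⁻⁵ s⁻² ≈ 1.80 × 10⁻⁵ s⁻².

1.80 × 10⁻⁵ s⁻²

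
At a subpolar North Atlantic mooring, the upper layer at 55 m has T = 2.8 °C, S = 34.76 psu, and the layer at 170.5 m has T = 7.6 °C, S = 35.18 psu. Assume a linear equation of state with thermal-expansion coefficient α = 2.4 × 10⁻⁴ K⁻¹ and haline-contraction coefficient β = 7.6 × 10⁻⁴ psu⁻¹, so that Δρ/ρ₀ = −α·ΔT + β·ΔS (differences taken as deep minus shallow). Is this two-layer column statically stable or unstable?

ΔT = 7.6 − 2.8 = +4.8 K and ΔS = 35.18 − 34.76 = +0.42 psu (deep − shallow).
−αΔT = -1.152 × 10⁻³; βΔS = 3.192 × 10⁻⁴; sum Δρ/ρ₀ = -8.328 × 10⁻⁴.
Δρ/ρ₀ < 0, so Δρ < 0: deeper water is lighter → statically unstable; the column would overturn.

unstable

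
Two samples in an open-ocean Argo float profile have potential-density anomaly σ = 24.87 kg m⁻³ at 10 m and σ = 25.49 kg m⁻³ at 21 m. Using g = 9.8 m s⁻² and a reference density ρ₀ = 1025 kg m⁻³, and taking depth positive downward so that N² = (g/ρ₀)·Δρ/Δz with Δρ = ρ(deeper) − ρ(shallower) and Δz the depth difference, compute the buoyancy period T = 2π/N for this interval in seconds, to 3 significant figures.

271 s

Δρ = 1025.49 − 1024.87 = 0.62 kg m⁻³ over Δz = 21 − 10 = 11 m.
N² = (9.8/1025) × (0.62/11) = 5.3889 × 10⁻⁴ s⁻².
N = √(5.3889 × 10⁻⁴) = 0.023214 rad s⁻¹, so T = 2π/N = 270.66 s ≈ 271 s.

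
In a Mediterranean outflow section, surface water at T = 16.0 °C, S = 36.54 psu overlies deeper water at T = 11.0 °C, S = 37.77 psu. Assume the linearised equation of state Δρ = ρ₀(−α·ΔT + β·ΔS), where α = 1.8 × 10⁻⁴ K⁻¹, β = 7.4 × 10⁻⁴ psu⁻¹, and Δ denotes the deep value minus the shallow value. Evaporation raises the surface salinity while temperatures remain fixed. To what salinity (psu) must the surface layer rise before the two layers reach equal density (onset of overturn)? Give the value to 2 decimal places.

38.99 psu

Neutral buoyancy requires −α(T_deep − T_surf) + β(S_deep − S_surf′) = 0.
S_surf′ = S_deep − (α/β)·ΔT = 37.77 − (1.8 × 10⁻⁴/7.4 × 10⁻⁴)·(-5.0) = 38.9862 psu.
Increase required: 38.9862 − 36.54 = 2.4462 psu.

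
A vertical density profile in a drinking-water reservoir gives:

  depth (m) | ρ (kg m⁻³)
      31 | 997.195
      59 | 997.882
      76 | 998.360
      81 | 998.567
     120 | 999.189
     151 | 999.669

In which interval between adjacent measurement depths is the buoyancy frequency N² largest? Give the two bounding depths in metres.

76–81 m

Compute the density gradient over each adjacent pair:
  31–59 m: Δρ/Δz = 0.687/28 = 0.025 kg m⁻⁴
  59–76 m: Δρ/Δz = 0.478/17 = 0.028 kg m⁻⁴
  76–81 m: Δρ/Δz = 0.207/5 = 0.041 kg m⁻⁴
  81–120 m: Δρ/Δz = 0.622/39 = 0.016 kg m⁻⁴
  120–151 m: Δρ/Δz = 0.480/31 = 0.015 kg m⁻⁴
The largest gradient is in the 76–81 m interval — the pycnocline.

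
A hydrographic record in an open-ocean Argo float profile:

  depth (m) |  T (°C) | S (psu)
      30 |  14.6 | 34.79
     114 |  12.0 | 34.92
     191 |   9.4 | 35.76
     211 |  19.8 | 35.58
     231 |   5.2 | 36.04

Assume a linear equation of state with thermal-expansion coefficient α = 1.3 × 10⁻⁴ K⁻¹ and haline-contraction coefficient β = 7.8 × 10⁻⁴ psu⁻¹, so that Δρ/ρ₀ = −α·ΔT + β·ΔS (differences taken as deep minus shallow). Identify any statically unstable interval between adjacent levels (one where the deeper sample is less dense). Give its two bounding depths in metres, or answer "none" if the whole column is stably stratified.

Evaluate Δρ/ρ₀ = −αΔT + βΔS across each adjacent pair:
  30–114 m: −αΔT+βΔS = −(1.3 × 10⁻⁴)(-2.6)+(7.8 × 10⁻⁴)(+0.13) = 4.4 × 10⁻⁴ → stable
  114–191 m: −αΔT+βΔS = −(1.3 × 10⁻⁴)(-2.6)+(7.8 × 10⁻⁴)(+0.84) = 9.9 × 10⁻⁴ → stable
  191–211 m: −αΔT+βΔS = −(1.3 × 10⁻⁴)(+10.4)+(7.8 × 10⁻⁴)(-0.18) = -1.5 × 10⁻³ → UNSTABLE
  211–231 m: −αΔT+βΔS = −(1.3 × 10⁻⁴)(-14.6)+(7.8 × 10⁻⁴)(+0.46) = 2.3 × 10⁻³ → stable
The 191–211 m interval has Δρ < 0: lighter water underlies denser water.

191–211 m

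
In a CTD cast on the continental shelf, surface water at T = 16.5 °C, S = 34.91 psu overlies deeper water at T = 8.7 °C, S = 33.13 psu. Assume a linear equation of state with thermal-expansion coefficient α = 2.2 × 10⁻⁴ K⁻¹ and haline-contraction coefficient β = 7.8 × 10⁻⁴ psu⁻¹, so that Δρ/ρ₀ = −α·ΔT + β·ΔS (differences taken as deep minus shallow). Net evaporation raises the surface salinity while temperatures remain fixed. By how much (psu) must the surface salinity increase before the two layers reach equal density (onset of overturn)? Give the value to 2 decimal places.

0.42 psu

Neutral buoyancy requires −α(T_deep − T_surf) + β(S_deep − S_surf′) = 0.
S_surf′ = S_deep − (α/β)·ΔT = 33.13 − (2.2 × 10⁻⁴/7.8 × 10⁻⁴)·(-7.8) = 35.3300 psu.
Increase required: 35.3300 − 34.91 = 0.4200 psu.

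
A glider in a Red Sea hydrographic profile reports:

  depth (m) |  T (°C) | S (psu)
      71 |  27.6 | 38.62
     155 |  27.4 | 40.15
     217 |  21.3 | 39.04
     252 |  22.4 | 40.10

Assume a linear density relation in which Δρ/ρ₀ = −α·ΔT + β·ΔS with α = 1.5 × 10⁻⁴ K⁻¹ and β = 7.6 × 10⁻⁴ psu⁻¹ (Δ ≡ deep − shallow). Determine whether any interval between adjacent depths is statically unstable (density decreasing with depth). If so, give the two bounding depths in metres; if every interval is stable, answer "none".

none

Evaluate Δρ/ρ₀ = −αΔT + βΔS across each adjacent pair:
  71–155 m: −αΔT+βΔS = −(1.5 × 10⁻⁴)(-0.2)+(7.6 × 10⁻⁴)(+1.53) = 1.2 × 10⁻³ → stable
  155–217 m: −αΔT+βΔS = −(1.5 × 10⁻⁴)(-6.1)+(7.6 × 10⁻⁴)(-1.11) = 7.1 × 10⁻⁵ → stable
  217–252 m: −αΔT+βΔS = −(1.5 × 10⁻⁴)(+1.1)+(7.6 × 10⁻⁴)(+1.06) = 6.4 × 10⁻⁴ → stable
Every interval has Δρ > 0: the column is stably stratified throughout.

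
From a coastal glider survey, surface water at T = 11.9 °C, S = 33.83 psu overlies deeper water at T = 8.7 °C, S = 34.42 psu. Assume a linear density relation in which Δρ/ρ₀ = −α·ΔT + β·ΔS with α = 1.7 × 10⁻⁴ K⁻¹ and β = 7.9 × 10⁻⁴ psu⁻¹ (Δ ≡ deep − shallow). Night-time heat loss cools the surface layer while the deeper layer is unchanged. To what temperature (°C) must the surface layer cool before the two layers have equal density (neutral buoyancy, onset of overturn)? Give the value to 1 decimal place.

6.0 °C

Neutral buoyancy requires Δρ = 0, i.e. −α(T_deep − T_surf′) + β(S_deep − S_surf) = 0.
T_surf′ = T_deep − (β/α)·ΔS = 8.7 − (7.9 × 10⁻⁴/1.7 × 10⁻⁴)·(+0.59) = 5.958 °C.
Cooling required: 11.9 − (5.958) = 5.942 °C.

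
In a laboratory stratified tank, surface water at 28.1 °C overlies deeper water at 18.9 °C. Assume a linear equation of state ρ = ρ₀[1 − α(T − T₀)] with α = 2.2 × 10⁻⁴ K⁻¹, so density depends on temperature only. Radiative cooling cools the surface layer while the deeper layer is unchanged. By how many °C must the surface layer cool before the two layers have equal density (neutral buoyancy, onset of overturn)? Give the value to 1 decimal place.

With temperature the only control, equal density requires T_surf′ = T_deep.
T_surf′ = 18.9 °C.
Cooling required: 28.1 − 18.9 = 9.2 °C.

9.2 °C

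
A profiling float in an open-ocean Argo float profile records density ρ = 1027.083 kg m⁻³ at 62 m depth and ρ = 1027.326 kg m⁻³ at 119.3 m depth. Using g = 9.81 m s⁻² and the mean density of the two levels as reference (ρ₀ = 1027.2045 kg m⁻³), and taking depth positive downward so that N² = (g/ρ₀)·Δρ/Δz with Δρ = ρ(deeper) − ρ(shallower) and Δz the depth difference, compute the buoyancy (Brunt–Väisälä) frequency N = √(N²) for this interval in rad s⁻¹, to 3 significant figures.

Δρ = 1027.326 − 1027.083 = 0.243 kg m⁻³ over Δz = 119.3 − 62 = 57.3 m.
N² = (9.81/1027.2045) × (0.243/57.3) = 4.0501 × 10⁻⁵ s⁻².
N = √(4.0501 × 10⁻⁵) = 6.3640 × 10⁻³ rad s⁻¹ ≈ 6.36 × 10⁻³ rad s⁻¹.

6.36 × 10⁻³ rad s⁻¹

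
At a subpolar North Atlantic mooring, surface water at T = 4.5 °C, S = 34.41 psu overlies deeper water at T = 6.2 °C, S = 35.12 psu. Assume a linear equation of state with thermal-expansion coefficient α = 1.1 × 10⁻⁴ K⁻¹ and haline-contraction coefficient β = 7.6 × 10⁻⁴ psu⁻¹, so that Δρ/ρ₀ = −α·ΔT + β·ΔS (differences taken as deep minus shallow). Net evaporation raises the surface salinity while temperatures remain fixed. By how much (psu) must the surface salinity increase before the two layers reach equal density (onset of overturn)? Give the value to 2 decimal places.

0.46 psu

Neutral buoyancy requires −α(T_deep − T_surf) + β(S_deep − S_surf′) = 0.
S_surf′ = S_deep − (α/β)·ΔT = 35.12 − (1.1 × 10⁻⁴/7.6 × 10⁻⁴)·(+1.7) = 34.8739 psu.
Increase required: 34.8739 − 34.41 = 0.4639 psu.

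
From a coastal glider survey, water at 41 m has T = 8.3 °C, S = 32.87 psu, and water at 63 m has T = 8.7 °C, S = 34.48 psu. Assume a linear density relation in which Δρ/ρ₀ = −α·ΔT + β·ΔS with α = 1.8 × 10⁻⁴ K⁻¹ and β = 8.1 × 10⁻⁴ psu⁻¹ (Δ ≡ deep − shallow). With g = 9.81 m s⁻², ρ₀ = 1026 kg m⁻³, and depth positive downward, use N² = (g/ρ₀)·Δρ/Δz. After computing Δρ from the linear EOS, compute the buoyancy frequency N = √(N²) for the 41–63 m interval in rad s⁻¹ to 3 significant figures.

ΔT = +0.4 K, ΔS = +1.61 psu (deep − shallow).
Δρ/ρ₀ = −αΔT + βΔS = -7.20 × 10⁻⁵ + 1.3041 × 10⁻³ = 1.2321 × 10⁻³, so Δρ ≈ 1.264 kg m⁻³.
N² = (g/ρ₀)·Δρ/Δz = g·(Δρ/ρ₀)/Δz = 9.81 × 1.2321 × 10⁻³ / 22 = 5.4940 × 10⁻⁴ s⁻².
N = √(5.4940 × 10⁻⁴) = 0.023439 rad s⁻¹ ≈ 0.0234 rad s⁻¹.

0.0234 rad s⁻¹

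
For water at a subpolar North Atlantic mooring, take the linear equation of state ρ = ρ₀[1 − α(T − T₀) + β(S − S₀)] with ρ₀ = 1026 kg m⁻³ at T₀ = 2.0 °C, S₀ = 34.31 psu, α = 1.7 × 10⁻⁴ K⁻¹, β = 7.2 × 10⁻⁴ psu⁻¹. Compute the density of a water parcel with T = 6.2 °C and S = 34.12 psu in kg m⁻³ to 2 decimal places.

1025.13 kg m⁻³

T − T₀ = +4.2 K, S − S₀ = -0.19 psu.
Bracket = 1 − α·(+4.2) + β·(-0.19) = 1 + (-8.508 × 10⁻⁴) = 0.9991492.
ρ = 1026 × 0.9991492 = 1025.13 kg m⁻³.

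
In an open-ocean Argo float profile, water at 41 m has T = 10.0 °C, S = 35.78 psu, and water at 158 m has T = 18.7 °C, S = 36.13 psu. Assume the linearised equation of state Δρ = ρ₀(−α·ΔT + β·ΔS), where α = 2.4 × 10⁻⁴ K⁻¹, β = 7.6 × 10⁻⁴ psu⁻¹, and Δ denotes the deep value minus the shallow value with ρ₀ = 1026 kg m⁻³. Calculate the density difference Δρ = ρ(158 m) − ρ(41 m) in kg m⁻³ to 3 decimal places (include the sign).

-1.869 kg m⁻³

ΔT = +8.7 K, ΔS = +0.35 psu (deep − shallow).
Δρ/ρ₀ = −(2.4 × 10⁻⁴)(+8.7) + (7.6 × 10⁻⁴)(+0.35) = -1.822 × 10⁻³.
Δρ = 1026 × (-1.822 × 10⁻³) = -1.869 kg m⁻³.
Negative Δρ: lighter below, statically unstable.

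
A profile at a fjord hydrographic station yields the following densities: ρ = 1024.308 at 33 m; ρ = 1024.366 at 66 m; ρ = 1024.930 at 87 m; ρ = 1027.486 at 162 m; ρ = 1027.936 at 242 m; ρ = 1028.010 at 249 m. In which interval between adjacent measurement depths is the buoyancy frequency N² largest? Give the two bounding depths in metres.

87–162 m

Compute the density gradient over each adjacent pair:
  33–66 m: Δρ/Δz = 0.058/33 = 1.8 × 10⁻³ kg m⁻⁴
  66–87 m: Δρ/Δz = 0.564/21 = 0.027 kg m⁻⁴
  87–162 m: Δρ/Δz = 2.556/75 = 0.034 kg m⁻⁴
  162–242 m: Δρ/Δz = 0.450/80 = 5.6 × 10⁻³ kg m⁻⁴
  242–249 m: Δρ/Δz = 0.074/7 = 0.011 kg m⁻⁴
The largest gradient is in the 87–162 m interval — the pycnocline.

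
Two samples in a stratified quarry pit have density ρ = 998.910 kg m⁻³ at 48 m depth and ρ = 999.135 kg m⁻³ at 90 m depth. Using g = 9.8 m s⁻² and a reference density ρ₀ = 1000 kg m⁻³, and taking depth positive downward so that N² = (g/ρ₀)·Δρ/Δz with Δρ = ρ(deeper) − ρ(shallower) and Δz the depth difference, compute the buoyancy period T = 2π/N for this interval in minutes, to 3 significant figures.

Δρ = 999.135 − 998.910 = 0.225 kg m⁻³ over Δz = 90 − 48 = 42 m.
N² = (9.8/1000) × (0.225/42) = 5.2500 × 10⁻⁵ s⁻².
N = √(5.2500 × 10⁻⁵) = 7.2457 × 10⁻³ rad s⁻¹, so T = 2π/N = 867.16 s = 14.453 min ≈ 14.5 min.
A positive N² confirms static stability across the interval.

14.5 min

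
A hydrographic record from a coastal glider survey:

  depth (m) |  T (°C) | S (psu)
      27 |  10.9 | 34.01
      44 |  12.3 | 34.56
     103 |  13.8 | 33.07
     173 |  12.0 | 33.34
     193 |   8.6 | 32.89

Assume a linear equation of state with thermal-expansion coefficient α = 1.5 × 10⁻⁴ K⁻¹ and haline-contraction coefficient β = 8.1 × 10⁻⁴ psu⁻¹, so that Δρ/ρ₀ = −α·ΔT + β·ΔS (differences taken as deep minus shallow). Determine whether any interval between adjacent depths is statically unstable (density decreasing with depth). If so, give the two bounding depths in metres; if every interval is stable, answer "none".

Evaluate Δρ/ρ₀ = −αΔT + βΔS across each adjacent pair:
  27–44 m: −αΔT+βΔS = −(1.5 × 10⁻⁴)(+1.4)+(8.1 × 10⁻⁴)(+0.55) = 2.4 × 10⁻⁴ → stable
  44–103 m: −αΔT+βΔS = −(1.5 × 10⁻⁴)(+1.5)+(8.1 × 10⁻⁴)(-1.49) = -1.4 × 10⁻³ → UNSTABLE
  103–173 m: −αΔT+βΔS = −(1.5 × 10⁻⁴)(-1.8)+(8.1 × 10⁻⁴)(+0.27) = 4.9 × 10⁻⁴ → stable
  173–193 m: −αΔT+βΔS = −(1.5 × 10⁻⁴)(-3.4)+(8.1 × 10⁻⁴)(-0.45) = 1.5 × 10⁻⁴ → stable
The 44–103 m interval has Δρ < 0: lighter water underlies denser water.

44–103 m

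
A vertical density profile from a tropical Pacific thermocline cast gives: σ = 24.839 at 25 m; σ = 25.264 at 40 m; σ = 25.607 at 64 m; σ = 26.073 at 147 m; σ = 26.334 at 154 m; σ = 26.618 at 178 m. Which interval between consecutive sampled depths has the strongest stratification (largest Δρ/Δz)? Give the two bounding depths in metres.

Compute the density gradient over each adjacent pair:
  25–40 m: Δρ/Δz = 0.425/15 = 0.028 kg m⁻⁴
  40–64 m: Δρ/Δz = 0.343/24 = 0.014 kg m⁻⁴
  64–147 m: Δρ/Δz = 0.466/83 = 5.6 × 10⁻³ kg m⁻⁴
  147–154 m: Δρ/Δz = 0.261/7 = 0.037 kg m⁻⁴
  154–178 m: Δρ/Δz = 0.284/24 = 0.012 kg m⁻⁴
The largest gradient is in the 147–154 m interval — the pycnocline.

147–154 m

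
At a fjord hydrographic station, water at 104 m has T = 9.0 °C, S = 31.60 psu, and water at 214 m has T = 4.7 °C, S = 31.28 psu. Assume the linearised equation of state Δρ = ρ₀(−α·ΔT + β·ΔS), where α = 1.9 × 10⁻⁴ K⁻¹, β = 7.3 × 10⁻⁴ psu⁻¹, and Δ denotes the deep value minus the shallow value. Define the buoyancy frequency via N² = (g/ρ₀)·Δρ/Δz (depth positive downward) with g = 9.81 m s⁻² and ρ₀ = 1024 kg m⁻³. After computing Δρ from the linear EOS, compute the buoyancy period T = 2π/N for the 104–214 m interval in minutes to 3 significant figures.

14.5 min

ΔT = -4.3 K, ΔS = -0.32 psu (deep − shallow).
Δρ/ρ₀ = −αΔT + βΔS = 8.17 × 10⁻⁴ − 2.336 × 10⁻⁴ = 5.834 × 10⁻⁴, so Δρ ≈ 0.5974 kg m⁻³.
N² = (g/ρ₀)·Δρ/Δz = g·(Δρ/ρ₀)/Δz = 9.81 × 5.834 × 10⁻⁴ / 110 = 5.2029 × 10⁻⁵ s⁻².
N = √(5.2029 × 10⁻⁵) = 7.2131 × 10⁻³ rad s⁻¹ → T = 2π/N = 871.08 s = 14.518 min ≈ 14.5 min.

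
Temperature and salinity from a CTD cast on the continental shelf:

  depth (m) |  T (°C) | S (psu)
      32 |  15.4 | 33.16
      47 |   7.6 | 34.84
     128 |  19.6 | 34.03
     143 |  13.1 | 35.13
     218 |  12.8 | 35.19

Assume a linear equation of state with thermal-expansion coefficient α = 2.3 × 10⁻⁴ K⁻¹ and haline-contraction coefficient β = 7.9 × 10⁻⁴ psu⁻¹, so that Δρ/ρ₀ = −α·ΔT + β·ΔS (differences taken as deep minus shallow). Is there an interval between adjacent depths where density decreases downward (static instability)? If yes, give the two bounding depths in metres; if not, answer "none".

Evaluate Δρ/ρ₀ = −αΔT + βΔS across each adjacent pair:
  32–47 m: −αΔT+βΔS = −(2.3 × 10⁻⁴)(-7.8)+(7.9 × 10⁻⁴)(+1.68) = 3.1 × 10⁻³ → stable
  47–128 m: −αΔT+βΔS = −(2.3 × 10⁻⁴)(+12.0)+(7.9 × 10⁻⁴)(-0.81) = -3.4 × 10⁻³ → UNSTABLE
  128–143 m: −αΔT+βΔS = −(2.3 × 10⁻⁴)(-6.5)+(7.9 × 10⁻⁴)(+1.10) = 2.4 × 10⁻³ → stable
  143–218 m: −αΔT+βΔS = −(2.3 × 10⁻⁴)(-0.3)+(7.9 × 10⁻⁴)(+0.06) = 1.2 × 10⁻⁴ → stable
The 47–128 m interval has Δρ < 0: lighter water underlies denser water.

47–128 m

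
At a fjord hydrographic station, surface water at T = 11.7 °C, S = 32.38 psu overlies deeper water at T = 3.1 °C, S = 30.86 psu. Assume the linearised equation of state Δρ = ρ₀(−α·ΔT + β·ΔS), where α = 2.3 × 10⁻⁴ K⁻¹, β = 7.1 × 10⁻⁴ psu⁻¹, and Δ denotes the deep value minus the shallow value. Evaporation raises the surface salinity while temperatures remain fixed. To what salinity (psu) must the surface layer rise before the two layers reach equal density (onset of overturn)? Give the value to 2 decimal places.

Neutral buoyancy requires −α(T_deep − T_surf) + β(S_deep − S_surf′) = 0.
S_surf′ = S_deep − (α/β)·ΔT = 30.86 − (2.3 × 10⁻⁴/7.1 × 10⁻⁴)·(-8.6) = 33.6459 psu.
Increase required: 33.6459 − 32.38 = 1.2659 psu.

33.65 psu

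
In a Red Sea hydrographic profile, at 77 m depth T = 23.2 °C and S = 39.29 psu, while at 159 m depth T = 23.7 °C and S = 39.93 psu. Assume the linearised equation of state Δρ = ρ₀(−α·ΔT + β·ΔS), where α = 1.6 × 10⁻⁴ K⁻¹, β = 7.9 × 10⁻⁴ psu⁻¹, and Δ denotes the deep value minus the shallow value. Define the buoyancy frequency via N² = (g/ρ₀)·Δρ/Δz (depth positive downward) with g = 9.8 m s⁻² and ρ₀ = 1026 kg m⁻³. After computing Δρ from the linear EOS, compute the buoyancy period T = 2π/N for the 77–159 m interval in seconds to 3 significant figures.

ΔT = +0.5 K, ΔS = +0.64 psu (deep − shallow).
Δρ/ρ₀ = −αΔT + βΔS = -8.00 × 10⁻⁵ + 5.056 × 10⁻⁴ = 4.256 × 10⁻⁴, so Δρ ≈ 0.4367 kg m⁻³.
N² = (g/ρ₀)·Δρ/Δz = g·(Δρ/ρ₀)/Δz = 9.8 × 4.256 × 10⁻⁴ / 82 = 5.0864 × 10⁻⁵ s⁻².
N = √(5.0864 × 10⁻⁵) = 7.1319 × 10⁻³ rad s⁻¹ → T = 2π/N = 881.00 s ≈ 881 s.

881 s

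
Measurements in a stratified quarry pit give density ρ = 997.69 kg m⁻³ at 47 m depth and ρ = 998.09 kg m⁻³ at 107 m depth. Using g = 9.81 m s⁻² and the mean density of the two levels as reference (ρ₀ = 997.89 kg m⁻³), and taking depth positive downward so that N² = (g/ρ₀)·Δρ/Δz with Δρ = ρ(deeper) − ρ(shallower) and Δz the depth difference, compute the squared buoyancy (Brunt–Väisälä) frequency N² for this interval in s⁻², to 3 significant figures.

Δρ = 998.09 − 997.69 = 0.40 kg m⁻³ over Δz = 107 − 47 = 60 m.
N² = (9.81/997.89) × (0.40/60) = 6.5538 × 10⁻⁵ s⁻² ≈ 6.55 × 10⁻⁵ s⁻².

6.55 × 10⁻⁵ s⁻²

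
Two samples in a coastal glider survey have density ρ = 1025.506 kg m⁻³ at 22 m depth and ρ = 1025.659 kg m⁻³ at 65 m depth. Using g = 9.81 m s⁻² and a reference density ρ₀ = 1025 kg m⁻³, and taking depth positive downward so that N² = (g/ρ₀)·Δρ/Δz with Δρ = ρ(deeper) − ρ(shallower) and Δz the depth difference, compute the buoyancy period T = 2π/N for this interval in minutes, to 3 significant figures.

Δρ = 1025.659 − 1025.506 = 0.153 kg m⁻³ over Δz = 65 − 22 = 43 m.
N² = (9.81/1025) × (0.153/43) = 3.4054 × 10⁻⁵ s⁻².
N = √(3.4054 × 10⁻⁵) = 5.8356 × 10⁻³ rad s⁻¹, so T = 2π/N = 1.0767 × 10³ s = 17.945 min ≈ 17.9 min.
A positive N² confirms static stability across the interval.

17.9 min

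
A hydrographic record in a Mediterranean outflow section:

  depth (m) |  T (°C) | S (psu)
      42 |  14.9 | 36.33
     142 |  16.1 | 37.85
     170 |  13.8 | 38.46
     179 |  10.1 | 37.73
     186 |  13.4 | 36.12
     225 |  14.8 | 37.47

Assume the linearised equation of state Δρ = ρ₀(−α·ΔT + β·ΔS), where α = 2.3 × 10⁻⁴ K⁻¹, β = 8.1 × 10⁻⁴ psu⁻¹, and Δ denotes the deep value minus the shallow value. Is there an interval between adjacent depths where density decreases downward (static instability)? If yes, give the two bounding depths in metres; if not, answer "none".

179–186 m

Evaluate Δρ/ρ₀ = −αΔT + βΔS across each adjacent pair:
  42–142 m: −αΔT+βΔS = −(2.3 × 10⁻⁴)(+1.2)+(8.1 × 10⁻⁴)(+1.52) = 9.6 × 10⁻⁴ → stable
  142–170 m: −αΔT+βΔS = −(2.3 × 10⁻⁴)(-2.3)+(8.1 × 10⁻⁴)(+0.61) = 1.0 × 10⁻³ → stable
  170–179 m: −αΔT+βΔS = −(2.3 × 10⁻⁴)(-3.7)+(8.1 × 10⁻⁴)(-0.73) = 2.6 × 10⁻⁴ → stable
  179–186 m: −αΔT+βΔS = −(2.3 × 10⁻⁴)(+3.3)+(8.1 × 10⁻⁴)(-1.61) = -2.1 × 10⁻³ → UNSTABLE
  186–225 m: −αΔT+βΔS = −(2.3 × 10⁻⁴)(+1.4)+(8.1 × 10⁻⁴)(+1.35) = 7.7 × 10⁻⁴ → stable
The 179–186 m interval has Δρ < 0: lighter water underlies denser water.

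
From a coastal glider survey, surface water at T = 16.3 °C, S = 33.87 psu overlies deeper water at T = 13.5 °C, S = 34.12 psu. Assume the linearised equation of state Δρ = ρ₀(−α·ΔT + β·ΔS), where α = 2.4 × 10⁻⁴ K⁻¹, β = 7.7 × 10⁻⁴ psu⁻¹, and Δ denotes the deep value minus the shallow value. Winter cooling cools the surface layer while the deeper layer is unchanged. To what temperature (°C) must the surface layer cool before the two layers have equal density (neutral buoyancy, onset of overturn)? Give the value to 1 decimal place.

Neutral buoyancy requires Δρ = 0, i.e. −α(T_deep − T_surf′) + β(S_deep − S_surf) = 0.
T_surf′ = T_deep − (β/α)·ΔS = 13.5 − (7.7 × 10⁻⁴/2.4 × 10⁻⁴)·(+0.25) = 12.698 °C.
Cooling required: 16.3 − (12.698) = 3.602 °C.

12.7 °C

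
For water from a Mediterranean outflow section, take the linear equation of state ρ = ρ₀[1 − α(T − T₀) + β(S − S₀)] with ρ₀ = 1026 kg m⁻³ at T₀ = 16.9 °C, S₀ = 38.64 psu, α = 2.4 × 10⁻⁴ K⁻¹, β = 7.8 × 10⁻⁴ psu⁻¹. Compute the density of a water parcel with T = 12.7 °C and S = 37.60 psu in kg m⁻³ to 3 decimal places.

T − T₀ = -4.2 K, S − S₀ = -1.04 psu.
Bracket = 1 − α·(-4.2) + β·(-1.04) = 1 + (1.968 × 10⁻⁴) = 1.0001968.
ρ = 1026 × 1.0001968 = 1026.202 kg m⁻³.

1026.202 kg m⁻³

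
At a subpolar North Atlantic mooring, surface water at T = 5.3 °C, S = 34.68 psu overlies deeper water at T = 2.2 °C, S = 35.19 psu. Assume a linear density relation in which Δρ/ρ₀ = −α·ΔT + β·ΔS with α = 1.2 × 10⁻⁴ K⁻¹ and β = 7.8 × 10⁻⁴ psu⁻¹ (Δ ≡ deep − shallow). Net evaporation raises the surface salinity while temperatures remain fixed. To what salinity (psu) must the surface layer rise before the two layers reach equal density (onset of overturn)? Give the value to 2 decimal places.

Neutral buoyancy requires −α(T_deep − T_surf) + β(S_deep − S_surf′) = 0.
S_surf′ = S_deep − (α/β)·ΔT = 35.19 − (1.2 × 10⁻⁴/7.8 × 10⁻⁴)·(-3.1) = 35.6669 psu.
Increase required: 35.6669 − 34.68 = 0.9869 psu.

35.67 psu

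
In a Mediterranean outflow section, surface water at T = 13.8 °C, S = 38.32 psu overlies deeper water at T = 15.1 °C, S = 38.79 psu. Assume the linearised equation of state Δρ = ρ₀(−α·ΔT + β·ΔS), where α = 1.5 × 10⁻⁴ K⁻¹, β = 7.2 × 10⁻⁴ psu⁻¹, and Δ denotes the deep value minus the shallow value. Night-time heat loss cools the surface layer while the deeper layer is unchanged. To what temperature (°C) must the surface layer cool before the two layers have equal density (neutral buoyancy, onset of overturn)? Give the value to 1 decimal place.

Neutral buoyancy requires Δρ = 0, i.e. −α(T_deep − T_surf′) + β(S_deep − S_surf) = 0.
T_surf′ = T_deep − (β/α)·ΔS = 15.1 − (7.2 × 10⁻⁴/1.5 × 10⁻⁴)·(+0.47) = 12.844 °C.
Cooling required: 13.8 − (12.844) = 0.956 °C.

12.8 °C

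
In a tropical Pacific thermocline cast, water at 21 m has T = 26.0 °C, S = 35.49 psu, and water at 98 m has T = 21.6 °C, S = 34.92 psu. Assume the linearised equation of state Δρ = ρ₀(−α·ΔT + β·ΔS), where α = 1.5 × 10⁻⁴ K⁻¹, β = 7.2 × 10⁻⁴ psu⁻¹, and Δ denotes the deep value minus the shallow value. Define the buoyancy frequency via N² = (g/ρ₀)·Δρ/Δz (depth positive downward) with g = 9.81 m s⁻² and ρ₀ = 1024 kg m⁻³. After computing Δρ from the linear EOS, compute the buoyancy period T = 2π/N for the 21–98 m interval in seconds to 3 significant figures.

1.11 × 10³ s

ΔT = -4.4 K, ΔS = -0.57 psu (deep − shallow).
Δρ/ρ₀ = −αΔT + βΔS = 6.60 × 10⁻⁴ − 4.104 × 10⁻⁴ = 2.496 × 10⁻⁴, so Δρ ≈ 0.2556 kg m⁻³.
N² = (g/ρ₀)·Δρ/Δz = g·(Δρ/ρ₀)/Δz = 9.81 × 2.496 × 10⁻⁴ / 77 = 3.1800 × 10⁻⁵ s⁻².
N = √(3.1800 × 10⁻⁵) = 5.6391 × 10⁻³ rad s⁻¹ → T = 2π/N = 1.1142 × 10³ s ≈ 1.11 × 10³ s.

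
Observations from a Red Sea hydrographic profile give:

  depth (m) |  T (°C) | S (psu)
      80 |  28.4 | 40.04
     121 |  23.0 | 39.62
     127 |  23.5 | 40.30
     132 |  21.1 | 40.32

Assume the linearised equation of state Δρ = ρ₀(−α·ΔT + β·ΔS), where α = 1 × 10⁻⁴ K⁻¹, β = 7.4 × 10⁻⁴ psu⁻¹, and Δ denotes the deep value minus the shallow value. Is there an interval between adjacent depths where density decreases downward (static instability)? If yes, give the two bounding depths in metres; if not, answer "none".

none

Evaluate Δρ/ρ₀ = −αΔT + βΔS across each adjacent pair:
  80–121 m: −αΔT+βΔS = −(1 × 10⁻⁴)(-5.4)+(7.4 × 10⁻⁴)(-0.42) = 2.3 × 10⁻⁴ → stable
  121–127 m: −αΔT+βΔS = −(1 × 10⁻⁴)(+0.5)+(7.4 × 10⁻⁴)(+0.68) = 4.5 × 10⁻⁴ → stable
  127–132 m: −αΔT+βΔS = −(1 × 10⁻⁴)(-2.4)+(7.4 × 10⁻⁴)(+0.02) = 2.5 × 10⁻⁴ → stable
Every interval has Δρ > 0: the column is stably stratified throughout.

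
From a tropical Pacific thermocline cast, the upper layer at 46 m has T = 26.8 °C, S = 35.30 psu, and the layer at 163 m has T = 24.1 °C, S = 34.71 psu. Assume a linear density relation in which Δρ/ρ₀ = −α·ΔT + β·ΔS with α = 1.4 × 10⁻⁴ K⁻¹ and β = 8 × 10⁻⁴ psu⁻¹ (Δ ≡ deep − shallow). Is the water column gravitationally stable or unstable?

unstable

ΔT = 24.1 − 26.8 = -2.7 K and ΔS = 34.71 − 35.30 = -0.59 psu (deep − shallow).
−αΔT = 3.78 × 10⁻⁴; βΔS = -4.72 × 10⁻⁴; sum Δρ/ρ₀ = -9.40 × 10⁻⁵.
Δρ/ρ₀ < 0, so Δρ < 0: deeper water is lighter → statically unstable; the column would overturn.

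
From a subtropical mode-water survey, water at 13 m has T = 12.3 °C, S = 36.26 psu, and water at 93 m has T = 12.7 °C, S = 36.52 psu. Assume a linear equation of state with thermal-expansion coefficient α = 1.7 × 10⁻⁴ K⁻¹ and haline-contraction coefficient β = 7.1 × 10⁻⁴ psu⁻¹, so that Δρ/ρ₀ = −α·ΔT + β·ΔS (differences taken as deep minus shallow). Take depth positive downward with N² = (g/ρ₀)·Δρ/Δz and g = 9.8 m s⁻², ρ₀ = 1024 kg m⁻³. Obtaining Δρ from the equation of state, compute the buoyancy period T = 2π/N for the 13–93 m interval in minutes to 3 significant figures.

ΔT = +0.4 K, ΔS = +0.26 psu (deep − shallow).
Δρ/ρ₀ = −αΔT + βΔS = -6.80 × 10⁻⁵ + 1.846 × 10⁻⁴ = 1.166 × 10⁻⁴, so Δρ ≈ 0.1194 kg m⁻³.
N² = (g/ρ₀)·Δρ/Δz = g·(Δρ/ρ₀)/Δz = 9.8 × 1.166 × 10⁻⁴ / 80 = 1.4284 × 10⁻⁵ s⁻².
N = √(1.4284 × 10⁻⁵) = 3.7794 × 10⁻³ rad s⁻¹ → T = 2π/N = 1.6625 × 10³ s = 27.708 min ≈ 27.7 min.

27.7 min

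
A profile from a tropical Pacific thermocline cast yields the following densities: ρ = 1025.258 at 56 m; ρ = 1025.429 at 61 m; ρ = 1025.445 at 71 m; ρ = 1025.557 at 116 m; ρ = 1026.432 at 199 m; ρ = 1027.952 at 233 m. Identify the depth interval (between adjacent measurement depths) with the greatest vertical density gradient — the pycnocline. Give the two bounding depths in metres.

199–233 m

Compute the density gradient over each adjacent pair:
  56–61 m: Δρ/Δz = 0.171/5 = 0.034 kg m⁻⁴
  61–71 m: Δρ/Δz = 0.016/10 = 1.6 × 10⁻³ kg m⁻⁴
  71–116 m: Δρ/Δz = 0.112/45 = 2.5 × 10⁻³ kg m⁻⁴
  116–199 m: Δρ/Δz = 0.875/83 = 0.011 kg m⁻⁴
  199–233 m: Δρ/Δz = 1.520/34 = 0.045 kg m⁻⁴
The largest gradient is in the 199–233 m interval — the pycnocline.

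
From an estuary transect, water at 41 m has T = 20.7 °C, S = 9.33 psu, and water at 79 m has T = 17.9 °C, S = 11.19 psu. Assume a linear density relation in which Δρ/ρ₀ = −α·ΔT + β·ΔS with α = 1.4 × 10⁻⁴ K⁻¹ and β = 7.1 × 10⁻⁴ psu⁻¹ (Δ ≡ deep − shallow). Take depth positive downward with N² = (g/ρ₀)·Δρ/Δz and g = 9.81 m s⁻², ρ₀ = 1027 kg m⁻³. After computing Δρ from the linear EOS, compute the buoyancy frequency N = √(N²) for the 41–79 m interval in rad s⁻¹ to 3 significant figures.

0.0210 rad s⁻¹

ΔT = -2.8 K, ΔS = +1.86 psu (deep − shallow).
Δρ/ρ₀ = −αΔT + βΔS = 3.92 × 10⁻⁴ + 1.3206 × 10⁻³ = 1.7126 × 10⁻³, so Δρ ≈ 1.759 kg m⁻³.
N² = (g/ρ₀)·Δρ/Δz = g·(Δρ/ρ₀)/Δz = 9.81 × 1.7126 × 10⁻³ / 38 = 4.4212 × 10⁻⁴ s⁻².
N = √(4.4212 × 10⁻⁴) = 0.021027 rad s⁻¹ ≈ 0.0210 rad s⁻¹.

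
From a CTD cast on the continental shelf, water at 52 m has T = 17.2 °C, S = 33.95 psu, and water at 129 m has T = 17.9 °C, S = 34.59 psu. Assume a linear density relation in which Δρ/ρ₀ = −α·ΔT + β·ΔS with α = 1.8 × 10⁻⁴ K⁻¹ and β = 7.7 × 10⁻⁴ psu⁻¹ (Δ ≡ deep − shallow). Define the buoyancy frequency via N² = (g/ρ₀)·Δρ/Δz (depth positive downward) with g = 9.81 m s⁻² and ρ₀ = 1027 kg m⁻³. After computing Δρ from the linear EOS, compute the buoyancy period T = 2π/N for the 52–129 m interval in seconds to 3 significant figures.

919 s

ΔT = +0.7 K, ΔS = +0.64 psu (deep − shallow).
Δρ/ρ₀ = −αΔT + βΔS = -1.26 × 10⁻⁴ + 4.928 × 10⁻⁴ = 3.668 × 10⁻⁴, so Δρ ≈ 0.3767 kg m⁻³.
N² = (g/ρ₀)·Δρ/Δz = g·(Δρ/ρ₀)/Δz = 9.81 × 3.668 × 10⁻⁴ / 77 = 4.6731 × 10⁻⁵ s⁻².
N = √(4.6731 × 10⁻⁵) = 6.8360 × 10⁻³ rad s⁻¹ → T = 2π/N = 919.13 s ≈ 919 s.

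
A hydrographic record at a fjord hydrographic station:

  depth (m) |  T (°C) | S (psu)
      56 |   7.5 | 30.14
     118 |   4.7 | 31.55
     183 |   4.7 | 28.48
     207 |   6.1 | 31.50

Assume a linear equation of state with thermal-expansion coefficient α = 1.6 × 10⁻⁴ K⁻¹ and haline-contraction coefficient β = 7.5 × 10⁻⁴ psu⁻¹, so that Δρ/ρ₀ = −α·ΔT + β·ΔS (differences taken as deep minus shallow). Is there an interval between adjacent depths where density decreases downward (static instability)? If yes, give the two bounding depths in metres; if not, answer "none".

118–183 m

Evaluate Δρ/ρ₀ = −αΔT + βΔS across each adjacent pair:
  56–118 m: −αΔT+βΔS = −(1.6 × 10⁻⁴)(-2.8)+(7.5 × 10⁻⁴)(+1.41) = 1.5 × 10⁻³ → stable
  118–183 m: −αΔT+βΔS = −(1.6 × 10⁻⁴)(+0.0)+(7.5 × 10⁻⁴)(-3.07) = -2.3 × 10⁻³ → UNSTABLE
  183–207 m: −αΔT+βΔS = −(1.6 × 10⁻⁴)(+1.4)+(7.5 × 10⁻⁴)(+3.02) = 2.0 × 10⁻³ → stable
The 118–183 m interval has Δρ < 0: lighter water underlies denser water.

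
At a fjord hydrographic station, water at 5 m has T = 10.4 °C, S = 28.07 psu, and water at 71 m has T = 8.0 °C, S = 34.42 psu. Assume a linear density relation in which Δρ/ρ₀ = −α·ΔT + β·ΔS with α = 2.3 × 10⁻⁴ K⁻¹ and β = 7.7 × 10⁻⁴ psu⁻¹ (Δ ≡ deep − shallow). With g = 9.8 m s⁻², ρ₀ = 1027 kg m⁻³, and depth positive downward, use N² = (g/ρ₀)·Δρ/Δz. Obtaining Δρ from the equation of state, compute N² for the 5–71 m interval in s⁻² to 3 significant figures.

ΔT = -2.4 K, ΔS = +6.35 psu (deep − shallow).
Δρ/ρ₀ = −αΔT + βΔS = 5.52 × 10⁻⁴ + 4.8895 × 10⁻³ = 5.4415 × 10⁻³, so Δρ ≈ 5.588 kg m⁻³.
N² = (g/ρ₀)·Δρ/Δz = g·(Δρ/ρ₀)/Δz = 9.8 × 5.4415 × 10⁻³ / 66 = 8.0798 × 10⁻⁴ s⁻² ≈ 8.08 × 10⁻⁴ s⁻².

8.08 × 10⁻⁴ s⁻²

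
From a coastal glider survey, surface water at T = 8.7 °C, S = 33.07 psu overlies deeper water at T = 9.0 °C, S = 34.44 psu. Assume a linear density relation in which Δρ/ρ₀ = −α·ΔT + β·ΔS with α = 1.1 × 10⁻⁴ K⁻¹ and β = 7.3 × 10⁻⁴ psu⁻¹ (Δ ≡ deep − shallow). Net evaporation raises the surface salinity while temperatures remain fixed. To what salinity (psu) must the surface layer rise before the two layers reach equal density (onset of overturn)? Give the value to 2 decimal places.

34.39 psu

Neutral buoyancy requires −α(T_deep − T_surf) + β(S_deep − S_surf′) = 0.
S_surf′ = S_deep − (α/β)·ΔT = 34.44 − (1.1 × 10⁻⁴/7.3 × 10⁻⁴)·(+0.3) = 34.3948 psu.
Increase required: 34.3948 − 33.07 = 1.3248 psu.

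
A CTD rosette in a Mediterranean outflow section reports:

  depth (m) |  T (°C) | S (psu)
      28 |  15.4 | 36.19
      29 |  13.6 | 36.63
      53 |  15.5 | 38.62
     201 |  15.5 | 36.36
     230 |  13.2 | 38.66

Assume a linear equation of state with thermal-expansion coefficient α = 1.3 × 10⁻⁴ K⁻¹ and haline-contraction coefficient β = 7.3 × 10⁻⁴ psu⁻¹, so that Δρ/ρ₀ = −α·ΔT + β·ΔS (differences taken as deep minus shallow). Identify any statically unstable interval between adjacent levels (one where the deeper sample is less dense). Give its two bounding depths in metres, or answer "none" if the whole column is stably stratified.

Evaluate Δρ/ρ₀ = −αΔT + βΔS across each adjacent pair:
  28–29 m: −αΔT+βΔS = −(1.3 × 10⁻⁴)(-1.8)+(7.3 × 10⁻⁴)(+0.44) = 5.6 × 10⁻⁴ → stable
  29–53 m: −αΔT+βΔS = −(1.3 × 10⁻⁴)(+1.9)+(7.3 × 10⁻⁴)(+1.99) = 1.2 × 10⁻³ → stable
  53–201 m: −αΔT+βΔS = −(1.3 × 10⁻⁴)(+0.0)+(7.3 × 10⁻⁴)(-2.26) = -1.6 × 10⁻³ → UNSTABLE
  201–230 m: −αΔT+βΔS = −(1.3 × 10⁻⁴)(-2.3)+(7.3 × 10⁻⁴)(+2.30) = 2.0 × 10⁻³ → stable
The 53–201 m interval has Δρ < 0: lighter water underlies denser water.

53–201 m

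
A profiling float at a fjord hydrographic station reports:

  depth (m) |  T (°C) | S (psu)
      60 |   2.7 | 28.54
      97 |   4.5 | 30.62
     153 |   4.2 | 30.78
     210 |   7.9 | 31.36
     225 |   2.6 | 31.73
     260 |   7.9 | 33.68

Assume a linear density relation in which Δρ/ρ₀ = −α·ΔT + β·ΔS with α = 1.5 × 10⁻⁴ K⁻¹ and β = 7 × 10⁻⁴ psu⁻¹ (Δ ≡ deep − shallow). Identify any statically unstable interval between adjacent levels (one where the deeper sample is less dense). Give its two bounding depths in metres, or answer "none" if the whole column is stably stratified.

Evaluate Δρ/ρ₀ = −αΔT + βΔS across each adjacent pair:
  60–97 m: −αΔT+βΔS = −(1.5 × 10⁻⁴)(+1.8)+(7 × 10⁻⁴)(+2.08) = 1.2 × 10⁻³ → stable
  97–153 m: −αΔT+βΔS = −(1.5 × 10⁻⁴)(-0.3)+(7 × 10⁻⁴)(+0.16) = 1.6 × 10⁻⁴ → stable
  153–210 m: −αΔT+βΔS = −(1.5 × 10⁻⁴)(+3.7)+(7 × 10⁻⁴)(+0.58) = -1.5 × 10⁻⁴ → UNSTABLE
  210–225 m: −αΔT+βΔS = −(1.5 × 10⁻⁴)(-5.3)+(7 × 10⁻⁴)(+0.37) = 1.1 × 10⁻³ → stable
  225–260 m: −αΔT+βΔS = −(1.5 × 10⁻⁴)(+5.3)+(7 × 10⁻⁴)(+1.95) = 5.7 × 10⁻⁴ → stable
The 153–210 m interval has Δρ < 0: lighter water underlies denser water.

153–210 m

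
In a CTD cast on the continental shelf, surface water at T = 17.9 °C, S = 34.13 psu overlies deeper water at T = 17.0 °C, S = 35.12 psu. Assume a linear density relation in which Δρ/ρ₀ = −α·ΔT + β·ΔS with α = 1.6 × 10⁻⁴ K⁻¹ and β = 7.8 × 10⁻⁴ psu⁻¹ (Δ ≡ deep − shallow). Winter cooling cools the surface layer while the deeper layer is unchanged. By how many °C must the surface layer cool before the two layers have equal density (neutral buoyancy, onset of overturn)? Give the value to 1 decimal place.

5.7 °C

Neutral buoyancy requires Δρ = 0, i.e. −α(T_deep − T_surf′) + β(S_deep − S_surf) = 0.
T_surf′ = T_deep − (β/α)·ΔS = 17.0 − (7.8 × 10⁻⁴/1.6 × 10⁻⁴)·(+0.99) = 12.174 °C.
Cooling required: 17.9 − (12.174) = 5.726 °C.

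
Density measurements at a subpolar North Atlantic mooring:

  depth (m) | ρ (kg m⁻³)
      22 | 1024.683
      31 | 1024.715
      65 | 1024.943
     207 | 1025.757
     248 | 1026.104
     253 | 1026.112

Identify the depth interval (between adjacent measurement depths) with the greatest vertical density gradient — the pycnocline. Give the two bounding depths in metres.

207–248 m

Compute the density gradient over each adjacent pair:
  22–31 m: Δρ/Δz = 0.032/9 = 3.6 × 10⁻³ kg m⁻⁴
  31–65 m: Δρ/Δz = 0.228/34 = 6.7 × 10⁻³ kg m⁻⁴
  65–207 m: Δρ/Δz = 0.814/142 = 5.7 × 10⁻³ kg m⁻⁴
  207–248 m: Δρ/Δz = 0.347/41 = 8.5 × 10⁻³ kg m⁻⁴
  248–253 m: Δρ/Δz = 0.008/5 = 1.6 × 10⁻³ kg m⁻⁴
The largest gradient is in the 207–248 m interval — the pycnocline.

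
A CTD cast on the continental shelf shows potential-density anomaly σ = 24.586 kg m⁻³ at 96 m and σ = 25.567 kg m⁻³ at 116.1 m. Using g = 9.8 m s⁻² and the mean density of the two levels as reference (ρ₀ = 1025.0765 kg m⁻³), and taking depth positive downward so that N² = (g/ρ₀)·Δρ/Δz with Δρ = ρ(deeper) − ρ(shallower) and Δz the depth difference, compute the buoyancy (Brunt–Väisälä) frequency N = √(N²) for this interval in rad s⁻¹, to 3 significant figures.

0.0216 rad s⁻¹

Δρ = 1025.567 − 1024.586 = 0.981 kg m⁻³ over Δz = 116.1 − 96 = 20.1 m.
N² = (9.8/1025.0765) × (0.981/20.1) = 4.6660 × 10⁻⁴ s⁻².
N = √(4.6660 × 10⁻⁴) = 0.021601 rad s⁻¹ ≈ 0.0216 rad s⁻¹.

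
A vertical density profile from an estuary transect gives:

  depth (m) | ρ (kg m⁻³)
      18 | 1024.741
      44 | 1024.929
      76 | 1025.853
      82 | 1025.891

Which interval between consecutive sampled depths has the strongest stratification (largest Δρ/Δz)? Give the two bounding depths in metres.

44–76 m

Compute the density gradient over each adjacent pair:
  18–44 m: Δρ/Δz = 0.188/26 = 7.2 × 10⁻³ kg m⁻⁴
  44–76 m: Δρ/Δz = 0.924/32 = 0.029 kg m⁻⁴
  76–82 m: Δρ/Δz = 0.038/6 = 6.3 × 10⁻³ kg m⁻⁴
The largest gradient is in the 44–76 m interval — the pycnocline.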